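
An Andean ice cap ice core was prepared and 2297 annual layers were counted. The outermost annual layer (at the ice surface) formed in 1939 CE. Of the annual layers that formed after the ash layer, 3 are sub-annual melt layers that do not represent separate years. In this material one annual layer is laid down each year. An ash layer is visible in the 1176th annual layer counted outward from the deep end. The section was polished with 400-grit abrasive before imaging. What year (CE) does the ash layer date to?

821 CE

The ash layer sits at annual layer 1176 from the deep end, so 2297 − 1176 = 1121 annual layers formed after it.
1121 − 3 false = 1118 true annual layers after the ash layer.
The annual layer at the ice surface is 1939 CE, so the ash layer dates to 1939 − 1118 = 821 CE.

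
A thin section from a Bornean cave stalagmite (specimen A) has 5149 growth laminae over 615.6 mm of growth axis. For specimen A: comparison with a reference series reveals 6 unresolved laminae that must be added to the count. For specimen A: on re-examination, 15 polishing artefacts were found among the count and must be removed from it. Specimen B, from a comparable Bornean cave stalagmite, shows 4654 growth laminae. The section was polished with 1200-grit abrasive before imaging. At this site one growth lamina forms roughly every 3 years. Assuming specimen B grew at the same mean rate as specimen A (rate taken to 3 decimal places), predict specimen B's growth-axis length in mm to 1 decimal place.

558.5 mm

Specimen A: adjusted count: 5149 − 15 + 6 = 5140 growth laminae.
Specimen A: multiplying by 3 years per growth lamina: 5140 × 3 = 15420 years.
A: Mean rate = 615.6 mm / 15420 years ≈ 0.040 mm/yr.
Specimen B: multiplying by 3 years per growth lamina: 4654 × 3 = 13962 years. B's length ≈ 0.040 × 13962 = 558.5 mm.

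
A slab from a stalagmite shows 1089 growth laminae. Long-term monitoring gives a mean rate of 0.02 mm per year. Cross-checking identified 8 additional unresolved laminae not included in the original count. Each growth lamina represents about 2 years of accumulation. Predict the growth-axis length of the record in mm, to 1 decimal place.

43.9 mm

Correcting the raw count gives 1089 + 8 = 1097 true growth laminae.
Multiplying by 2 years per growth lamina: 1097 × 2 = 2194 years.
Predicted length = 0.02 mm/year × 2194 years = 43.9 mm.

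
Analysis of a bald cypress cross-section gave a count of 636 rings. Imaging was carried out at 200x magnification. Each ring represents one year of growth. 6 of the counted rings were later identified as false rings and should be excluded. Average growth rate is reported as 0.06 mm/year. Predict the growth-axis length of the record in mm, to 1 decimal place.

After corrections the count is 636 − 6 = 630 rings.
630 years at 0.06 mm/year gives 0.06 × 630 = 37.8 mm.

37.8 mm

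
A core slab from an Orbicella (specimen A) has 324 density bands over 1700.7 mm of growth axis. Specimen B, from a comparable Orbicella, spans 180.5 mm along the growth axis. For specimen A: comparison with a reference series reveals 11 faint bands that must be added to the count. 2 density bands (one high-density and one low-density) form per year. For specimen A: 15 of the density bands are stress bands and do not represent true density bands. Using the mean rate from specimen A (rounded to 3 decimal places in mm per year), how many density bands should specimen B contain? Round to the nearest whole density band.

34 density bands

Specimen A: after corrections the count is 324 − 15 + 11 = 320 density bands.
Specimen A: with 2 density bands per year, 320 / 2 = 160 years.
A: Extension rate ≈ 1700.7 / 160 = 10.629 mm/year.
Specimen B: 180.5 mm / 10.629 mm per year = 16.98 years; at 2 density bands per year that is 16.98 × 2 ≈ 34 density bands.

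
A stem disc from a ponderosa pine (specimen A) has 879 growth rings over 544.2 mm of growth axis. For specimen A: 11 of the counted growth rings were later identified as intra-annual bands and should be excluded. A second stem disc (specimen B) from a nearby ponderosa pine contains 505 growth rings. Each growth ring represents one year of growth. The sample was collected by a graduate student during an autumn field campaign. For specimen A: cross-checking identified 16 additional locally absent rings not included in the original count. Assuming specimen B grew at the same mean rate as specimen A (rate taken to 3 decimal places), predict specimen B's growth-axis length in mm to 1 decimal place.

Specimen A: adjusted count: 879 − 11 + 16 = 884 growth rings.
A: 544.2 mm over 884 years gives 544.2 / 884 ≈ 0.616 mm/year.
B's length ≈ 0.616 × 505 = 311.1 mm.

311.1 mm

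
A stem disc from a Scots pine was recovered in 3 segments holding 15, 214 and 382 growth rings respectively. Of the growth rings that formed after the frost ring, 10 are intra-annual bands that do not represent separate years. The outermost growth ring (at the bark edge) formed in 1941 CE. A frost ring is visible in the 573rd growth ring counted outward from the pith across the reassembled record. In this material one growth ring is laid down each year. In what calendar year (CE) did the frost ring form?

1913 CE

Total growth rings = 15 + 214 + 382 = 611.
611 − 573 = 38 growth rings lie beyond the frost ring toward the bark edge.
Excluding 10 false growth rings: 38 − 10 = 28.
The growth ring at the bark edge is 1941 CE, so the frost ring dates to 1941 − 28 = 1913 CE.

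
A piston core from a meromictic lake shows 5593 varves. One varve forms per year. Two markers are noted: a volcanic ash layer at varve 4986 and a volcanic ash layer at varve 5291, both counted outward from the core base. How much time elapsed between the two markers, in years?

305 yr

5291 − 4986 = 305 varves lie between the two events.
One varve per year makes the interval 305 years.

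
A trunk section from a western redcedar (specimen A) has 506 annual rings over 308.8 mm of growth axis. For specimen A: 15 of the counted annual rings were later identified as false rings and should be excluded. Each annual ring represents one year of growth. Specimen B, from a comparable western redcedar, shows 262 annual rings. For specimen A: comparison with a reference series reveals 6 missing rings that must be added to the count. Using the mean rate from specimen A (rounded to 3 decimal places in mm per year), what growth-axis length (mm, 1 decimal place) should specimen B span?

Specimen A: adjusted count: 506 − 15 + 6 = 497 annual rings.
A: 308.8 mm over 497 years gives 308.8 / 497 ≈ 0.621 mm per year.
Length of B = 0.621 × 262 = 162.7 mm.

162.7 mm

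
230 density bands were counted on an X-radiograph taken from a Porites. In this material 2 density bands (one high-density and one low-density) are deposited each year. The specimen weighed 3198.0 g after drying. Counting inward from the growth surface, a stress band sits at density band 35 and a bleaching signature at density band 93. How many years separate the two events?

93 − 35 = 58 density bands lie between the two events.
58 density bands at 2 per year is 58 / 2 = 29 years.

29 years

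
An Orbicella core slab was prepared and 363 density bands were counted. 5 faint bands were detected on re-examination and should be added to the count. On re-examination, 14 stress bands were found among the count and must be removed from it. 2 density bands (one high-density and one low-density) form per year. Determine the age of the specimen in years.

177 yr

True density band count = 363 − 14 + 5 = 354.
Dividing by 2 density bands per year: 354 / 2 = 177 years.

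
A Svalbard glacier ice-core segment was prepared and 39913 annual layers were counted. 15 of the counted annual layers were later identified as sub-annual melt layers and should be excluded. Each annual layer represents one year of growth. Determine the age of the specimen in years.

39898 years

True annual layer count = 39913 − 15 = 39898.
At one annual layer per year, that is 39898 years.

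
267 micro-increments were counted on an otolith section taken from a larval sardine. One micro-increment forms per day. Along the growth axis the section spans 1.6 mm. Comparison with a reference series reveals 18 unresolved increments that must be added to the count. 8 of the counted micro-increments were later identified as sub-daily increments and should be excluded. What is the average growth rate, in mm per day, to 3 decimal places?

Correcting the raw count gives 267 − 8 + 18 = 277 true micro-increments.
1.6 mm over 277 days gives 1.6 / 277 ≈ 0.006 mm per day.

0.006 mm per day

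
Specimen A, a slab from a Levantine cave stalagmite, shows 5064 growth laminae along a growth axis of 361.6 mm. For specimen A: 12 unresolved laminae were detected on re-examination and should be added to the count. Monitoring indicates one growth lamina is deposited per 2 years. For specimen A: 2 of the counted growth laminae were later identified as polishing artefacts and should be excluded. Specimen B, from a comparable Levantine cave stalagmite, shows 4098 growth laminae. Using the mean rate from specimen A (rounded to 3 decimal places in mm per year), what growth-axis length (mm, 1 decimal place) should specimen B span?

Specimen A: correcting the raw count gives 5064 − 2 + 12 = 5074 true growth laminae.
Specimen A: 5074 growth laminae at 2 years each span 5074 × 2 = 10148 years.
A: 361.6 mm over 10148 years gives 361.6 / 10148 ≈ 0.036 mm/yr.
Specimen B: at 2 years per growth lamina, 4098 × 2 = 8196 years. B's length ≈ 0.036 × 8196 = 295.1 mm.

295.1 mm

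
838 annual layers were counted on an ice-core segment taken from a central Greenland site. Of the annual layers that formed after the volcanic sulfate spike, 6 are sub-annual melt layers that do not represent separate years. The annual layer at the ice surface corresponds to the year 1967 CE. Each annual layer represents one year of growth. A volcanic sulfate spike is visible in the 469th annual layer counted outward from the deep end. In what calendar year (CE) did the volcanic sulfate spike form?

Between annual layer 469 and the ice surface there are 838 − 469 = 369 annual layers.
369 − 6 false = 363 true annual layers after the volcanic sulfate spike.
Counting back 363 years from 1967 CE places the volcanic sulfate spike in 1967 − 363 = 1604 CE.

1604 CE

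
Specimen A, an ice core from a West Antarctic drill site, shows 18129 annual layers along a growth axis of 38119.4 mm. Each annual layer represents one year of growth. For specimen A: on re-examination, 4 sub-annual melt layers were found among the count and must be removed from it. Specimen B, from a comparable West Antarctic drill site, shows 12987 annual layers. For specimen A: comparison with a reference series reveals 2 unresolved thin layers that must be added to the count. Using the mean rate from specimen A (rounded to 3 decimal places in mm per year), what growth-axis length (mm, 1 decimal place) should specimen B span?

Specimen A: adjusted count: 18129 − 4 + 2 = 18127 annual layers.
A: 38119.4 mm over 18127 years gives 38119.4 / 18127 ≈ 2.103 mm/year.
Length of B = 2.103 × 12987 = 27311.7 mm.

27311.7 mm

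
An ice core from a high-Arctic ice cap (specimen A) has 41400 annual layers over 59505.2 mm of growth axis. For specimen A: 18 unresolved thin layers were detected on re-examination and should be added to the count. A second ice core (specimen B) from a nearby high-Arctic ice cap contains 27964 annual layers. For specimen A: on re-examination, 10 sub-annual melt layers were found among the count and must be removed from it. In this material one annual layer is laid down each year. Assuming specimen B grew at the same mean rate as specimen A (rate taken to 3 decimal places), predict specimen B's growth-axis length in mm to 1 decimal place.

40184.3 mm

Specimen A: correcting the raw count gives 41400 − 10 + 18 = 41408 true annual layers.
A: Extension rate ≈ 59505.2 / 41408 = 1.437 mm per year.
B's length ≈ 1.437 × 27964 = 40184.3 mm.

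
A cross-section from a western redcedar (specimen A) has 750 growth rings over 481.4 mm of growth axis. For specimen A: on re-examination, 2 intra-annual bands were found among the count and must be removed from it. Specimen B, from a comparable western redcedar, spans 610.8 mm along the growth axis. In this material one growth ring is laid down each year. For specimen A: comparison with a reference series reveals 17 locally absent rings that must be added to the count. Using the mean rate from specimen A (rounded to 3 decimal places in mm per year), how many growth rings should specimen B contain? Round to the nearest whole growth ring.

Specimen A: after corrections the count is 750 − 2 + 17 = 765 growth rings.
A: Mean rate = 481.4 mm / 765 years ≈ 0.629 mm per year.
Specimen B: 610.8 mm / 0.629 mm per year = 971.07 years ≈ 971 growth rings.

971 growth rings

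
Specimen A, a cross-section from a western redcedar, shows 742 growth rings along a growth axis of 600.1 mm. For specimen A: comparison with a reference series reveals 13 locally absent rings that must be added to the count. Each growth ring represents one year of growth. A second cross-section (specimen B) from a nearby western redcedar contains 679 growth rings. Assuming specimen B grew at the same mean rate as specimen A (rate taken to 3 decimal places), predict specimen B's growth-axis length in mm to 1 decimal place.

539.8 mm

Specimen A: adjusted count: 742 + 13 = 755 growth rings.
A: 600.1 mm over 755 years gives 600.1 / 755 ≈ 0.795 mm per year.
For B, 0.795 mm/year × 679 years = 539.8 mm.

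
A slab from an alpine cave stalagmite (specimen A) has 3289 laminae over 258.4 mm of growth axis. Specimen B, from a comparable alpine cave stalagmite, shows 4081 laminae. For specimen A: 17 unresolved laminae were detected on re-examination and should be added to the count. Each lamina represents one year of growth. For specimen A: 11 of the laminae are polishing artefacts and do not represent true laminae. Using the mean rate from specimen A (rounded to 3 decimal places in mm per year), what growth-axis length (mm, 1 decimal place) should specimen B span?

Specimen A: correcting the raw count gives 3289 − 11 + 17 = 3295 true laminae.
A: Extension rate ≈ 258.4 / 3295 = 0.078 mm per year.
Length of B = 0.078 × 4081 = 318.3 mm.

318.3 mm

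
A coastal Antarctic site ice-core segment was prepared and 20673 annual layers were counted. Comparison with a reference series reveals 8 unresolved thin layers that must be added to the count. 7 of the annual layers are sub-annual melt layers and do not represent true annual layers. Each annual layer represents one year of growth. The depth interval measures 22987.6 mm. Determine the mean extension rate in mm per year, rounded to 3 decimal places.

After corrections the count is 20673 − 7 + 8 = 20674 annual layers.
22987.6 mm over 20674 years gives 22987.6 / 20674 ≈ 1.112 mm per year.

1.112 mm per year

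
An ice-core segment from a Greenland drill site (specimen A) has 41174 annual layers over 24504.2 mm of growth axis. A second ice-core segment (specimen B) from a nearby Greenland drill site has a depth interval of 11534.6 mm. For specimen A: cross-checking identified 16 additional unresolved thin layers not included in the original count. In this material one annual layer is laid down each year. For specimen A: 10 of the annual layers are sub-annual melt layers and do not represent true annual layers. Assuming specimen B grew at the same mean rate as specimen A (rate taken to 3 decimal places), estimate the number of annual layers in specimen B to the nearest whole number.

Specimen A: true annual layer count = 41174 − 10 + 16 = 41180.
A: 24504.2 mm over 41180 years gives 24504.2 / 41180 ≈ 0.595 mm/year.
Specimen B: 11534.6 mm / 0.595 mm per year = 19385.88 years ≈ 19386 annual layers.

19386 annual layers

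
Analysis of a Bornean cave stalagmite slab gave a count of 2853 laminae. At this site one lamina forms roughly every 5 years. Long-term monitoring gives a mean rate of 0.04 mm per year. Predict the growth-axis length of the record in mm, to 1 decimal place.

Multiplying by 5 years per lamina: 2853 × 5 = 14265 years.
Predicted length = 0.04 mm/year × 14265 years = 570.6 mm.

570.6 mm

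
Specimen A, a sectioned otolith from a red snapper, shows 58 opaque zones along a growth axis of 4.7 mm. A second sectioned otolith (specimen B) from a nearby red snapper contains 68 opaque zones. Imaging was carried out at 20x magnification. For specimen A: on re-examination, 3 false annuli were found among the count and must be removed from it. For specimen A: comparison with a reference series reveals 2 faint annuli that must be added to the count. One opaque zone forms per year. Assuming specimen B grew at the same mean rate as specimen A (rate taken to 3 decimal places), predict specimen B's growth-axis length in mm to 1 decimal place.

Specimen A: adjusted count: 58 − 3 + 2 = 57 opaque zones.
A: 4.7 mm over 57 years gives 4.7 / 57 ≈ 0.082 mm/year.
Length of B = 0.082 × 68 = 5.6 mm.

5.6 mm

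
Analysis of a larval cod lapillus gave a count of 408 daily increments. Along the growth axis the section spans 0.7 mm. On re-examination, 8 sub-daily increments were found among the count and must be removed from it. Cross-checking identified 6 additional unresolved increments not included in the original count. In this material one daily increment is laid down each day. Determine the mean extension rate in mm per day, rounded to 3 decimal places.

Adjusted count: 408 − 8 + 6 = 406 daily increments.
Extension rate ≈ 0.7 / 406 = 0.002 mm per day.

0.002 mm per day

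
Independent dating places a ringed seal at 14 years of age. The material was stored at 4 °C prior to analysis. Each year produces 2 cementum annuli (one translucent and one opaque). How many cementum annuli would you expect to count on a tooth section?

With 2 cementum annuli per year, 14 years would produce 14 × 2 = 28 cementum annuli.
So 28 cementum annuli should be present.

28 cementum annuli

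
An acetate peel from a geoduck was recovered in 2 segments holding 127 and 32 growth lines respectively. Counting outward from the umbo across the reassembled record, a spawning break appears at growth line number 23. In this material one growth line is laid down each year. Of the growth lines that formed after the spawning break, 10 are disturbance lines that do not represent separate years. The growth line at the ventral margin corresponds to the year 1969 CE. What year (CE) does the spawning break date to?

1843 CE

Total growth lines = 127 + 32 = 159.
Between growth line 23 and the ventral margin there are 159 − 23 = 136 growth lines.
Excluding 10 false growth lines: 136 − 10 = 126.
Counting back 126 years from 1969 CE places the spawning break in 1969 − 126 = 1843 CE.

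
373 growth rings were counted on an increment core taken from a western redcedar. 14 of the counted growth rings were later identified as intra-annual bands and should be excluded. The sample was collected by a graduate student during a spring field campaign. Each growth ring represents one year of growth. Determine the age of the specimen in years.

359 yr

True growth ring count = 373 − 14 = 359.
One growth ring per year makes the duration 359 years.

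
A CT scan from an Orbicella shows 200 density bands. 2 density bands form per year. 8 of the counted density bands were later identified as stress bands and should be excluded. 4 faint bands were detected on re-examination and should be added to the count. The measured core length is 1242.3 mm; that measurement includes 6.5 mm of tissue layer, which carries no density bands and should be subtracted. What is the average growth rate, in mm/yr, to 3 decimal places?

12.610 mm/yr

Adjusted count: 200 − 8 + 4 = 196 density bands.
Dividing by 2 density bands per year: 196 / 2 = 98 years.
The growth record spans 1242.3 − 6.5 = 1235.8 mm.
Extension rate ≈ 1235.8 / 98 = 12.610 mm/yr.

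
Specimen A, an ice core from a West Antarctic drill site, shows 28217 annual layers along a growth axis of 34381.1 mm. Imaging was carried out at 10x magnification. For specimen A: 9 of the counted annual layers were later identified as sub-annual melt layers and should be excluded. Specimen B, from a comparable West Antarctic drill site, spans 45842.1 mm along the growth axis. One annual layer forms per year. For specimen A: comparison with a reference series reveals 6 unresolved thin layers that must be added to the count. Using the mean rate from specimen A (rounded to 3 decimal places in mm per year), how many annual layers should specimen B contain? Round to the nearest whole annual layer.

37606 annual layers

Specimen A: true annual layer count = 28217 − 9 + 6 = 28214.
A: Extension rate ≈ 34381.1 / 28214 = 1.219 mm/year.
B spans 45842.1 / 1.219 = 37606.32 years ≈ 37606 annual layers.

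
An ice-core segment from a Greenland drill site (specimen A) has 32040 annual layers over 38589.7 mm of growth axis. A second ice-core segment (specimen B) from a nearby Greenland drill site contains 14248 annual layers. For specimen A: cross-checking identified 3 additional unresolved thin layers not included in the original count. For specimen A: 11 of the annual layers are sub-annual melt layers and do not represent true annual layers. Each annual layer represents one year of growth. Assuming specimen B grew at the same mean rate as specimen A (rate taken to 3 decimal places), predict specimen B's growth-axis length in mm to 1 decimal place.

17168.8 mm

Specimen A: correcting the raw count gives 32040 − 11 + 3 = 32032 true annual layers.
A: Mean rate = 38589.7 mm / 32032 years ≈ 1.205 mm/year.
For B, 1.205 mm/year × 14248 years = 17168.8 mm.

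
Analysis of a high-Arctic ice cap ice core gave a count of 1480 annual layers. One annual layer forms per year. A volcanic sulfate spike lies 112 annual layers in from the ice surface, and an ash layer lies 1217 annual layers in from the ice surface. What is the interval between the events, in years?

1217 − 112 = 1105 annual layers lie between the two events.
At one annual layer per year, 1105 years elapsed between them.

1105 years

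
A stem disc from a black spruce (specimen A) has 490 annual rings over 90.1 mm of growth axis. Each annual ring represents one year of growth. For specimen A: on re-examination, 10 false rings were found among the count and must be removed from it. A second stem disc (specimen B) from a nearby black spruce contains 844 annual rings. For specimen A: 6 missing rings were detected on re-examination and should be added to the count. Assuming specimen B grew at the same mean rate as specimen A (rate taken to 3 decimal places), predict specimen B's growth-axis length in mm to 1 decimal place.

156.1 mm

Specimen A: correcting the raw count gives 490 − 10 + 6 = 486 true annual rings.
A: Mean rate = 90.1 mm / 486 years ≈ 0.185 mm per year.
For B, 0.185 mm/year × 844 years = 156.1 mm.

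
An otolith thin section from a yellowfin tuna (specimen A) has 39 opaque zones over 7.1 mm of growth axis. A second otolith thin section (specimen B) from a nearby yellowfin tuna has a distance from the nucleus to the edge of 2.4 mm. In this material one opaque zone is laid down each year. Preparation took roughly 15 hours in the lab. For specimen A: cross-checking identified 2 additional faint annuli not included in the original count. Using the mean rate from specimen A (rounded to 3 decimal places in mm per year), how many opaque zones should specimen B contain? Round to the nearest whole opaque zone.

14 opaque zones

Specimen A: correcting the raw count gives 39 + 2 = 41 true opaque zones.
A: Mean rate = 7.1 mm / 41 years ≈ 0.173 mm/year.
B spans 2.4 / 0.173 = 13.87 years ≈ 14 opaque zones.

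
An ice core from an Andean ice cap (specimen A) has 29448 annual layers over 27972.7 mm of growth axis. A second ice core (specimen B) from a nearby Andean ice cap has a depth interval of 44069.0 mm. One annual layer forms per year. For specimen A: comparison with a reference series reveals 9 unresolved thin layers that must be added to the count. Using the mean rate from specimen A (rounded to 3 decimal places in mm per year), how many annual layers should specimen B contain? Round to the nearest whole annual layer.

46388 annual layers

Specimen A: adjusted count: 29448 + 9 = 29457 annual layers.
A: Mean rate = 27972.7 mm / 29457 years ≈ 0.950 mm per year.
Specimen B: 44069.0 mm / 0.950 mm per year = 46388.42 years ≈ 46388 annual layers.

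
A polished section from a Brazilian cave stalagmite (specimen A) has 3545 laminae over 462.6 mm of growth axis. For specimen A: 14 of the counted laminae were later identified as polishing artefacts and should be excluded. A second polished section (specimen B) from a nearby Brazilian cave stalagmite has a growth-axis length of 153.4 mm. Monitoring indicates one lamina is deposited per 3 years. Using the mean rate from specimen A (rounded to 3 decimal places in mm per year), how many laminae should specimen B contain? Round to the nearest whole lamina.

1162 laminae

Specimen A: true lamina count = 3545 − 14 = 3531.
Specimen A: at 3 years per lamina, 3531 × 3 = 10593 years.
A: Mean rate = 462.6 mm / 10593 years ≈ 0.044 mm per year.
For B, 153.4 / 0.044 = 3486.36 years; at 3 years per lamina that is 3486.36 / 3 ≈ 1162 laminae.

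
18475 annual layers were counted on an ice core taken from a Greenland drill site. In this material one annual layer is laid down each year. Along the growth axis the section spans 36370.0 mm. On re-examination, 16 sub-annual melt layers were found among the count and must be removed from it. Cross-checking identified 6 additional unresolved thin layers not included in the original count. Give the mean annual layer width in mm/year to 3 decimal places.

1.970 mm/year

Correcting the raw count gives 18475 − 16 + 6 = 18465 true annual layers.
36370.0 mm over 18465 years gives 36370.0 / 18465 ≈ 1.970 mm/year.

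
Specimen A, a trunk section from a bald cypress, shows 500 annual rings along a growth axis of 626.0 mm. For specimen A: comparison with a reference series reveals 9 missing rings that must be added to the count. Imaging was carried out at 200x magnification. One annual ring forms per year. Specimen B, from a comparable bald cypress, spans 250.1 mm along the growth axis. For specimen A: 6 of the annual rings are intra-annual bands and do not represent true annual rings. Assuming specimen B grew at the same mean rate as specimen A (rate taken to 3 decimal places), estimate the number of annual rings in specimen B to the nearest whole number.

201 annual rings

Specimen A: adjusted count: 500 − 6 + 9 = 503 annual rings.
A: 626.0 mm over 503 years gives 626.0 / 503 ≈ 1.245 mm per year.
Specimen B: 250.1 mm / 1.245 mm per year = 200.88 years ≈ 201 annual rings.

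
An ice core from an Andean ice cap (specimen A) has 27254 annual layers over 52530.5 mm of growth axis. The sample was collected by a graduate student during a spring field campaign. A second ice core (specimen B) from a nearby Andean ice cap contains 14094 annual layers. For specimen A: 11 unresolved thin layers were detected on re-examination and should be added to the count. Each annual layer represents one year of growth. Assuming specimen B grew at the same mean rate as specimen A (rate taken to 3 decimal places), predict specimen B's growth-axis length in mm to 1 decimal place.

Specimen A: correcting the raw count gives 27254 + 11 = 27265 true annual layers.
A: Mean rate = 52530.5 mm / 27265 years ≈ 1.927 mm/year.
B's length ≈ 1.927 × 14094 = 27159.1 mm.

27159.1 mm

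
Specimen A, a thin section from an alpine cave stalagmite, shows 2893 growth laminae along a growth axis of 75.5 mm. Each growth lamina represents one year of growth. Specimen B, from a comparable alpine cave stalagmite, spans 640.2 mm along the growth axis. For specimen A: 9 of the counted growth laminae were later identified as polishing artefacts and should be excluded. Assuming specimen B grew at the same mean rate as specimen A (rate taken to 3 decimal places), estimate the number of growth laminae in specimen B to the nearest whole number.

Specimen A: correcting the raw count gives 2893 − 9 = 2884 true growth laminae.
A: Mean rate = 75.5 mm / 2884 years ≈ 0.026 mm/year.
For B, 640.2 / 0.026 = 24623.08 years ≈ 24623 growth laminae.

24623 growth laminae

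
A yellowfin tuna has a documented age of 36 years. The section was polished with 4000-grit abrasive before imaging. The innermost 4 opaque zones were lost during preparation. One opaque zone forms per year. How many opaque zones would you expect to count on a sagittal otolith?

Expected opaque zones over 36 years: 36.
Less the 4 uncaptured opaque zones: 36 − 4 = 32.

32 opaque zones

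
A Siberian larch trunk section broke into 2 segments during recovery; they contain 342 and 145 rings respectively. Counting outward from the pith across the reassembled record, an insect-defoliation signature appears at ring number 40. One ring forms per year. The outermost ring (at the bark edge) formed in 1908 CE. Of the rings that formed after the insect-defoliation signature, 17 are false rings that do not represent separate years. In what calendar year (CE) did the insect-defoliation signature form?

Total rings = 342 + 145 = 487.
487 − 40 = 447 rings lie beyond the insect-defoliation signature toward the bark edge.
Removing the 17 false rings leaves 447 − 17 = 430 true rings beyond the insect-defoliation signature.
The ring at the bark edge is 1908 CE, so the insect-defoliation signature dates to 1908 − 430 = 1478 CE.

1478 CE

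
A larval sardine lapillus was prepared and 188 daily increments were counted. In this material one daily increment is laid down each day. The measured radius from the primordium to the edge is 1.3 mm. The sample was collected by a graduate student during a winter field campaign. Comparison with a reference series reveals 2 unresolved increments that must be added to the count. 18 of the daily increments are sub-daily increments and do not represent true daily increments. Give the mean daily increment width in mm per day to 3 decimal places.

0.008 mm per day

After corrections the count is 188 − 18 + 2 = 172 daily increments.
Extension rate ≈ 1.3 / 172 = 0.008 mm per day.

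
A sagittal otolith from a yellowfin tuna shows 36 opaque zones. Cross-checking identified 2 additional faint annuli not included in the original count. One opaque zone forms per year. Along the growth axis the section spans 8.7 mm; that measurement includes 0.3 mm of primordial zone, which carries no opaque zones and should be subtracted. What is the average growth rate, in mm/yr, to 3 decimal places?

Correcting the raw count gives 36 + 2 = 38 true opaque zones.
Net length = 8.7 − 0.3 = 8.4 mm.
Mean rate = 8.4 mm / 38 years ≈ 0.221 mm/yr.

0.221 mm/yr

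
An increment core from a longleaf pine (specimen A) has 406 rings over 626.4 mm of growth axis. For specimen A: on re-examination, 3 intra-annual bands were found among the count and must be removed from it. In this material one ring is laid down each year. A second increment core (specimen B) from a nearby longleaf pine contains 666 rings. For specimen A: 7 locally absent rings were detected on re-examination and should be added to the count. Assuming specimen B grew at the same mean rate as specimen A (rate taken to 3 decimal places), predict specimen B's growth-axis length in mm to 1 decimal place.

1017.6 mm

Specimen A: after corrections the count is 406 − 3 + 7 = 410 rings.
A: Mean rate = 626.4 mm / 410 years ≈ 1.528 mm/yr.
For B, 1.528 mm/year × 666 years = 1017.6 mm.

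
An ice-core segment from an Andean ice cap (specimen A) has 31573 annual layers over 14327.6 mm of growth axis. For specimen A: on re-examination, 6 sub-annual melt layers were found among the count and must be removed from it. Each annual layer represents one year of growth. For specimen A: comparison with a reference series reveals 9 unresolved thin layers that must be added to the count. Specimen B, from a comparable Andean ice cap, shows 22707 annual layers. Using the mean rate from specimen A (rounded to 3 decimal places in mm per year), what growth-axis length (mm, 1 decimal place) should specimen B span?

Specimen A: correcting the raw count gives 31573 − 6 + 9 = 31576 true annual layers.
A: Extension rate ≈ 14327.6 / 31576 = 0.454 mm per year.
For B, 0.454 mm/year × 22707 years = 10309.0 mm.

10309.0 mm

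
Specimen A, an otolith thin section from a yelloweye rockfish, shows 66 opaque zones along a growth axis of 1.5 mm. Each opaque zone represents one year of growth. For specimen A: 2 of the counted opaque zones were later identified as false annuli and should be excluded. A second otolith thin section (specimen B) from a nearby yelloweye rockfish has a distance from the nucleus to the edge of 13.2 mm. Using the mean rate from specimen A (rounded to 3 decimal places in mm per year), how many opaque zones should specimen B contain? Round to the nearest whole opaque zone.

Specimen A: correcting the raw count gives 66 − 2 = 64 true opaque zones.
A: Extension rate ≈ 1.5 / 64 = 0.023 mm per year.
B spans 13.2 / 0.023 = 573.91 years ≈ 574 opaque zones.

574 opaque zones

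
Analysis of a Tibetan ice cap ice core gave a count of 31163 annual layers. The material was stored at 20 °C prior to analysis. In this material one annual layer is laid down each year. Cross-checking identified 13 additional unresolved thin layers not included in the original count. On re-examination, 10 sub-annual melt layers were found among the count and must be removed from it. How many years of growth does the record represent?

31166 years

Adjusted count: 31163 − 10 + 13 = 31166 annual layers.
With a one-to-one annual layer periodicity this is 31166 years.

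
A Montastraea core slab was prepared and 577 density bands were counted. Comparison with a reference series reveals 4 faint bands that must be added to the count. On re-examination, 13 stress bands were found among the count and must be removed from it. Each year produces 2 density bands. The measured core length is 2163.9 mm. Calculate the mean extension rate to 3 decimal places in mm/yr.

7.619 mm/yr

Adjusted count: 577 − 13 + 4 = 568 density bands.
With 2 density bands per year, 568 / 2 = 284 years.
Mean rate = 2163.9 mm / 284 years ≈ 7.619 mm/yr.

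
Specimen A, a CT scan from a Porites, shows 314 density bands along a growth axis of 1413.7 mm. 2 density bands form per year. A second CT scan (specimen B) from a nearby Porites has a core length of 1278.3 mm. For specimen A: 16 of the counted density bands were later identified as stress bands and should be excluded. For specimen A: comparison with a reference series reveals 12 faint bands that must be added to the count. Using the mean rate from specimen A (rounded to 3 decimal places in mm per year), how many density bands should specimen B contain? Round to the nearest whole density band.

Specimen A: correcting the raw count gives 314 − 16 + 12 = 310 true density bands.
Specimen A: with 2 density bands per year, 310 / 2 = 155 years.
A: Mean rate = 1413.7 mm / 155 years ≈ 9.121 mm/yr.
For B, 1278.3 / 9.121 = 140.15 years; at 2 density bands per year that is 140.15 × 2 ≈ 280 density bands.

280 density bands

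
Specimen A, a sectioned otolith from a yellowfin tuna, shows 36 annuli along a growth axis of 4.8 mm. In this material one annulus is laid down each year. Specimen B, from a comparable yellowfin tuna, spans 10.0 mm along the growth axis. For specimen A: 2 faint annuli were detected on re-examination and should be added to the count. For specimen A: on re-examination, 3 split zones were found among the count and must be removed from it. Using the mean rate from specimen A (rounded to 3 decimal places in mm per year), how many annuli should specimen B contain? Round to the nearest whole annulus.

Specimen A: correcting the raw count gives 36 − 3 + 2 = 35 true annuli.
A: 4.8 mm over 35 years gives 4.8 / 35 ≈ 0.137 mm per year.
B spans 10.0 / 0.137 = 72.99 years ≈ 73 annuli.

73 annuli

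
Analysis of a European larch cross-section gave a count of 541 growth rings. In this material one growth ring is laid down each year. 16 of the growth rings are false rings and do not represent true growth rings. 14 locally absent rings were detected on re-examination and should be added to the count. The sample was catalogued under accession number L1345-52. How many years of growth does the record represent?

539 years

True growth ring count = 541 − 16 + 14 = 539.
At one growth ring per year, that is 539 years.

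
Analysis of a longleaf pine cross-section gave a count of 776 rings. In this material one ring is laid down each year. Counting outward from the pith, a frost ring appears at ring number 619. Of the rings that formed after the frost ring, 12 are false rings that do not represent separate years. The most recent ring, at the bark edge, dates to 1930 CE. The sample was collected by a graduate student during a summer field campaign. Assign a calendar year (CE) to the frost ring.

Between ring 619 and the bark edge there are 776 − 619 = 157 rings.
Excluding 12 false rings: 157 − 12 = 145.
Counting back 145 years from 1930 CE places the frost ring in 1930 − 145 = 1785 CE.

1785 CE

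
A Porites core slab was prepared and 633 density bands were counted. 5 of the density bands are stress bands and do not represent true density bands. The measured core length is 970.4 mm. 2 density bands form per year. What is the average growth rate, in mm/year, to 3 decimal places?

3.090 mm/year

True density band count = 633 − 5 = 628.
628 density bands at 2 per year is 628 / 2 = 314 years.
Extension rate ≈ 970.4 / 314 = 3.090 mm/year.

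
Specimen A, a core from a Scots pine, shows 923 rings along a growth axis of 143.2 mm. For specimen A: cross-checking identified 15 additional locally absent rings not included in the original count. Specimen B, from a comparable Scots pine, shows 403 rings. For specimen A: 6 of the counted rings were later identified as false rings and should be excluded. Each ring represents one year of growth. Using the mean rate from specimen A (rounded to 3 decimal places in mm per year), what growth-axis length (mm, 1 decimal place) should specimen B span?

Specimen A: correcting the raw count gives 923 − 6 + 15 = 932 true rings.
A: Extension rate ≈ 143.2 / 932 = 0.154 mm/year.
B's length ≈ 0.154 × 403 = 62.1 mm.

62.1 mm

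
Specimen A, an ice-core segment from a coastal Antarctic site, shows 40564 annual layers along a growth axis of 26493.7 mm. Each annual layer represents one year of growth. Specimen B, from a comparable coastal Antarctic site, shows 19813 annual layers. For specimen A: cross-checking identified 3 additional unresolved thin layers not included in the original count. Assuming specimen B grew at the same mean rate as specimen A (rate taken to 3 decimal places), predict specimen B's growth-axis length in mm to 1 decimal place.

12937.9 mm

Specimen A: correcting the raw count gives 40564 + 3 = 40567 true annual layers.
A: 26493.7 mm over 40567 years gives 26493.7 / 40567 ≈ 0.653 mm/yr.
For B, 0.653 mm/year × 19813 years = 12937.9 mm.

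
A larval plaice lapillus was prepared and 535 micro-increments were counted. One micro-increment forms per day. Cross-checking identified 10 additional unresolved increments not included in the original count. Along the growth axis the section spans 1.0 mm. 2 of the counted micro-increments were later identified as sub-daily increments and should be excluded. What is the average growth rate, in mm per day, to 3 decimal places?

0.002 mm per day

Adjusted count: 535 − 2 + 10 = 543 micro-increments.
Mean rate = 1.0 mm / 543 days ≈ 0.002 mm per day.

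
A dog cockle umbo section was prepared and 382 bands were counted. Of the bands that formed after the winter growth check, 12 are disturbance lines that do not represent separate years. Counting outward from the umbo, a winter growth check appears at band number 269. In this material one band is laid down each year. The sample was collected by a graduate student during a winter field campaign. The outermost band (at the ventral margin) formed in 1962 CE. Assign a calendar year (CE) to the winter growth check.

1861 CE

Between band 269 and the ventral margin there are 382 − 269 = 113 bands.
Removing the 12 false bands leaves 113 − 12 = 101 true bands beyond the winter growth check.
Counting back 101 years from 1962 CE places the winter growth check in 1962 − 101 = 1861 CE.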